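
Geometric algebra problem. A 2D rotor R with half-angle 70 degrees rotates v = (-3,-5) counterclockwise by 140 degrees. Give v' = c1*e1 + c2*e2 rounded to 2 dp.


Rotor R = cos(70deg) - sin(70deg)*e12
Rotation angle theta = 2 * 70 = 140 degrees
v' = R*v*~R rotates v by theta.
cos(140deg) = -0.7660, sin(140deg) = 0.6428
v'_1 = -3*cos(140deg) - (-5)*sin(140deg)
= -3*(-0.7660) - (-5)*0.6428
= 5.51
v'_2 = -3*sin(140deg) + (-5)*cos(140deg)
= -3*0.6428 + (-5)*(-0.7660)
= 1.90
v' = 5.51*e1 + 1.90*e2


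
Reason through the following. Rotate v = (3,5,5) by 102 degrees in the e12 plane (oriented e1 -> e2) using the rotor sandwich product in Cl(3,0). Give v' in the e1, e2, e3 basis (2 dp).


Rotor R = cos(51deg) - sin(51deg)*e12
Rotation angle theta = 2 * 51 = 102 degrees in the e12 plane (e1 -> e2).
The component perpendicular to the plane (e3) is invariant: v'_3 = v3 = 5.00
cos(102deg) = -0.2079, sin(102deg) = 0.9781
v'_1 = v1*cos(theta) - v2*sin(theta) = 3*(-0.2079) - 5*0.9781 = -5.51
v'_2 = v1*sin(theta) + v2*cos(theta) = 3*0.9781 + 5*(-0.2079) = 1.89
v' = -5.51*e1 + 1.89*e2 + 5.00*e3


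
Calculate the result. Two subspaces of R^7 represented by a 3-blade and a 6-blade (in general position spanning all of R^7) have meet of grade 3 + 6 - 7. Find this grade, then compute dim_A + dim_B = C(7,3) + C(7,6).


Meet grade = grade(A) + grade(B) - n
= 3 + 6 - 7 = 2
C(7,3) = 35
C(7,6) = 7
dim_A + dim_B = 35 + 7 = 42


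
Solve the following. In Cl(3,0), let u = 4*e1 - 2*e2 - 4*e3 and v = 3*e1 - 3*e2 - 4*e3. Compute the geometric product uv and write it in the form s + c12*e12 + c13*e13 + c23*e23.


In Cl(3,0): e_i^2 = 1, e_ie_j = -e_je_i for i != j.
Scalar part = u . v = 4*3 + (-2)*(-3) + (-4)*(-4)
= 12 + 6 + 16 = 34
e12 coeff = 4*(-3) - (-2)*3 = -12 - (-6) = -6
e13 coeff = 4*(-4) - (-4)*3 = -16 - (-12) = -4
e23 coeff = (-2)*(-4) - (-4)*(-3) = 8 - 12 = -4
uv = 34 - 6*e12 - 4*e13 - 4*e23


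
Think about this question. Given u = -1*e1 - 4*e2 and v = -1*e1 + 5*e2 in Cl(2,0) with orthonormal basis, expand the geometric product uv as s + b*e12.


Expand: (-1*e1 - 4*e2)(-1*e1 + 5*e2)
= (-1)*(-1)*e1e1 + (-1)*5*e1e2 + (-4)*(-1)*e2e1 + (-4)*5*e2e2
Using e1^2 = e2^2 = 1, e2e1 = -e1e2:
Scalar part s = (-1)*(-1) + (-4)*5 = 1 + (-20) = -19
Bivector part b = (-1)*5 - (-4)*(-1) = -5 - 4 = -9
uv = -19 - 9*e12


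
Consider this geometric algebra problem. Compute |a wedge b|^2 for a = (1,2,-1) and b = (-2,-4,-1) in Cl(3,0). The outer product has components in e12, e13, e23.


a wedge b = (a1*b2 - a2*b1)*e12 + (a1*b3 - a3*b1)*e13 + (a2*b3 - a3*b2)*e23
e12 coeff: 1*(-4) - 2*(-2) = -4 - (-4) = 0
e13 coeff: 1*(-1) - (-1)*(-2) = -1 - 2 = -3
e23 coeff: 2*(-1) - (-1)*(-4) = -2 - 4 = -6
|a wedge b|^2 = 0^2 + (-3)^2 + (-6)^2
= 0 + 9 + 36
= 45


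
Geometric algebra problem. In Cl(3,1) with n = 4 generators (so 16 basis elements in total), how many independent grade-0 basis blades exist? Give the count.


Number of grade-k basis blades in Cl(p,q) with n = p + q is C(n, k).
n = 3 + 1 = 4
C(4, 0) = 4! / (0! * 4!)
= 24 / (1 * 24)
= 1


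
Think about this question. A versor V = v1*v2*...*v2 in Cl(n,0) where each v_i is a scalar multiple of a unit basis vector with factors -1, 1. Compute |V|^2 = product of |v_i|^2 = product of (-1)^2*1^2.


Each vector v_i has |v_i|^2 = s_i^2
Squared scales: (-1)^2 = 1, 1^2 = 1
|V|^2 = 1 * 1
= 1


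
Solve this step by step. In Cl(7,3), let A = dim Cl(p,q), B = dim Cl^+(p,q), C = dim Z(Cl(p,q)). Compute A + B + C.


n = 7 + 3 = 10
Total dim = 2^10 = 1024
Even subalgebra dim = 2^9 = 512
n is even, so center dim = 1
Sum = 1024 + 512 + 1 = 1537


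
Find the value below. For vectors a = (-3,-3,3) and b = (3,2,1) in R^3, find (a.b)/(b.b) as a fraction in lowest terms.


Projection coefficient = (a . b) / (b . b)
a . b = (-3)*3 + (-3)*2 + 3*1
= -9 + (-6) + 3 = -12
b . b = 3^2 + 2^2 + 1^2
= 9 + 4 + 1 = 14
Coefficient = -12/14
In lowest terms: -6/7


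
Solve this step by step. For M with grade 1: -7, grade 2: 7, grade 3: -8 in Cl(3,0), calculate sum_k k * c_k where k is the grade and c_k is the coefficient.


Grade-weighted sum = sum of grade_k * coefficient_k
1*(-7) = -7
2*7 = 14
3*(-8) = -24
Total = -7 + 14 + (-24) = -17


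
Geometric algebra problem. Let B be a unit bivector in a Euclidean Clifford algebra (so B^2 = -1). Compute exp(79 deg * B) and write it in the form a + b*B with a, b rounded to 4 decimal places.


For a unit bivector B with B^2 = -1, the exponential series gives
e^(theta*B) = cos(theta) + sin(theta)*B (the GA analogue of Euler's formula).
theta = 79 degrees = 1.37881 rad
cos(79 deg) = 0.1908
sin(79 deg) = 0.9816
exp(theta*B) = 0.1908 + 0.9816*B


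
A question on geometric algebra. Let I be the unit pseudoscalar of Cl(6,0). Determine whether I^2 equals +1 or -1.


The pseudoscalar I = e1...e_n (product of all n generators) of Cl(p,q) satisfies I^2 = (-1)^(q + n(n-1)/2).
p = 6, q = 0, n = p + q = 6
n(n-1)/2 = 6 * 5 / 2 = 15
Exponent = q + n(n-1)/2 = 0 + 15 = 15
I^2 = (-1)^15 = -1


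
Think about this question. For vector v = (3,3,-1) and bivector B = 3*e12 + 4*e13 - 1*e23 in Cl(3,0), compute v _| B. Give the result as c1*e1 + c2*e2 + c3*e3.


Left contraction v _| B = <vB>_1 (grade-1 part of the geometric product vB).
Using e1_|e12 = e2, e2_|e12 = -e1, e1_|e13 = e3, e3_|e13 = -e1, e2_|e23 = e3, e3_|e23 = -e2:
e1 coeff: -v2*b12 - v3*b13 = -(3)*(3) - (-1)*(4) = -5
e2 coeff: v1*b12 - v3*b23 = (3)*(3) - (-1)*(-1) = 8
e3 coeff: v1*b13 + v2*b23 = (3)*(4) + (3)*(-1) = 9
v _| B = -5*e1 + 8*e2 + 9*e3


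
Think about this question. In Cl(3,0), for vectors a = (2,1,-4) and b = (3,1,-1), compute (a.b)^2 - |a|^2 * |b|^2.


a . b = 2*3 + 1*1 + (-4)*(-1)
= 6 + 1 + 4 = 11
|a|^2 = 2^2 + 1^2 + (-4)^2 = 21
|b|^2 = 3^2 + 1^2 + (-1)^2 = 11
(a.b)^2 = 11^2 = 121
|a|^2 * |b|^2 = 21 * 11 = 231
Result = 121 - 231 = -110


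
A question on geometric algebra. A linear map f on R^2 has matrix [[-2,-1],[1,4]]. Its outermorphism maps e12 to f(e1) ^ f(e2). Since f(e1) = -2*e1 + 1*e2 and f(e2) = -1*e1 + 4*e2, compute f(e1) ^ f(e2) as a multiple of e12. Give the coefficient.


The outermorphism of a linear map f sends e1^e2 to f(e1)^f(e2).
f(e1) = -2*e1 + 1*e2
f(e2) = -1*e1 + 4*e2
f(e1) ^ f(e2) = (-2*e1 + 1*e2) ^ (-1*e1 + 4*e2)
= (-2)*4*e12 + 1*(-1)*e21
= (-8 - (-1))*e12
= -7*e12
Coefficient = -7


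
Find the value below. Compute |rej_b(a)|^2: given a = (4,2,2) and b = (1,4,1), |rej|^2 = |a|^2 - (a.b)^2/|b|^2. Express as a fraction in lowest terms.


|a|^2 = 4^2 + 2^2 + 2^2 = 24
|b|^2 = 1^2 + 4^2 + 1^2 = 18
a . b = 4*1 + 2*4 + 2*1 = 14
(a.b)^2 = 14^2 = 196
|rej|^2 = 24 - 196/18
= (432 - 196)/18
= 236/18
In lowest terms: 118/9


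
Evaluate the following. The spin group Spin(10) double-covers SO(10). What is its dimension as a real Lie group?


Spin(n) double-covers SO(n); both have Lie algebra so(n) of dimension n(n-1)/2.
n = 10
n(n-1) = 10 * 9 = 90
dim Spin(10) = 90/2 = 45


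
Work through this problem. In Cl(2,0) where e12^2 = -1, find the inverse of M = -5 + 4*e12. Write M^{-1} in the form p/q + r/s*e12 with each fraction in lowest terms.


M = -5 + 4*e12, where e12^2 = -1.
Since M commutes with its reverse ~M = a - b*e12, M * ~M = a^2 - b^2*e12^2 = a^2 + b^2.
So M^{-1} = ~M / (a^2 + b^2) = (a - b*e12)/(a^2 + b^2).
a^2 + b^2 = 25 + 16 = 41
Scalar part = -5/41 = -5/41
Bivector coeff = -4/41 = -4/41
M^{-1} = -5/41 - 4/41*e12


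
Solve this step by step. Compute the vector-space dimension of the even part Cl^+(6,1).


Even subalgebra dimension = 2^(n-1)
n = 6 + 1 = 7
2^(7 - 1) = 2^6 = 64
Verification: sum of C(7,k) for even k = 1 + 21 + 35 + 7 = 64
Result = 64


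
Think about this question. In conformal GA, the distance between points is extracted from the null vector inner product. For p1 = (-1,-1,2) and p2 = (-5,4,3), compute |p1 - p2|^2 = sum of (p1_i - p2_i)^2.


p1 - p2 = (4, -5, -1)
|p1 - p2|^2 = 4^2 + (-5)^2 + (-1)^2
= 16 + 25 + 1
= 42


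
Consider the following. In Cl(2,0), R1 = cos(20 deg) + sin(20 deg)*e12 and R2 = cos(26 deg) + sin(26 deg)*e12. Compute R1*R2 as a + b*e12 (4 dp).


Same-plane rotors commute and their half-angles add:
R1*R2 = cos(a1 + a2) + sin(a1 + a2)*e12.
a1 + a2 = 20 + 26 = 46 deg
cos(46 deg) = 0.6947
sin(46 deg) = 0.7193
R1*R2 = 0.6947 + 0.7193*e12


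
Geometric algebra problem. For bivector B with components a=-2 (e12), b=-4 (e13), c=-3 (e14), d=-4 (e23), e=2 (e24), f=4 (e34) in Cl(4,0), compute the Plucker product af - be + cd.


Plucker relation: af - be + cd
a*f = (-2)*4 = -8
b*e = (-4)*2 = -8
c*d = (-3)*(-4) = 12
af - be + cd = -8 - (-8) + 12
= 12


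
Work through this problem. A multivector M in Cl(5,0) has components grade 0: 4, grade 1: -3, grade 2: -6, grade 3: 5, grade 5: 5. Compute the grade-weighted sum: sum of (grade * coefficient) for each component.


Grade-weighted sum = sum of grade_k * coefficient_k
0*4 = 0
1*(-3) = -3
2*(-6) = -12
3*5 = 15
5*5 = 25
Total = 0 + (-3) + (-12) + 15 + 25 = 25


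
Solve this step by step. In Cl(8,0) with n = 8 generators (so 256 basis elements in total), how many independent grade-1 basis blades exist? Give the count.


Number of grade-k basis blades in Cl(p,q) with n = p + q is C(n, k).
n = 8 + 0 = 8
C(8, 1) = 8! / (1! * 7!)
= 40320 / (1 * 5040)
= 8


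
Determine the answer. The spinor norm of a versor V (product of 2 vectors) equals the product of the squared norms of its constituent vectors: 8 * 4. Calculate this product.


Spinor norm N(V) = |v1|^2 * |v2|^2 * ... * |v2|^2
= 8 * 4
Running product: 8, 32
N(V) = 32


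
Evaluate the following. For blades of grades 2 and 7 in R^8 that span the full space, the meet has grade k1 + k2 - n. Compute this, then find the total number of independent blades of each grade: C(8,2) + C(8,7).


Meet grade = grade(A) + grade(B) - n
= 2 + 7 - 8 = 1
C(8,2) = 28
C(8,7) = 8
dim_A + dim_B = 28 + 8 = 36


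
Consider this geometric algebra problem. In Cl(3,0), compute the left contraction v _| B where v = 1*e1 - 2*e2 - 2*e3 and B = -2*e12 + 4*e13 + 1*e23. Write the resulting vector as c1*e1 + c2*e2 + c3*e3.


Left contraction v _| B = <vB>_1 (grade-1 part of the geometric product vB).
Using e1_|e12 = e2, e2_|e12 = -e1, e1_|e13 = e3, e3_|e13 = -e1, e2_|e23 = e3, e3_|e23 = -e2:
e1 coeff: -v2*b12 - v3*b13 = -(-2)*(-2) - (-2)*(4) = 4
e2 coeff: v1*b12 - v3*b23 = (1)*(-2) - (-2)*(1) = 0
e3 coeff: v1*b13 + v2*b23 = (1)*(4) + (-2)*(1) = 2
v _| B = 4*e1 + 0*e2 + 2*e3


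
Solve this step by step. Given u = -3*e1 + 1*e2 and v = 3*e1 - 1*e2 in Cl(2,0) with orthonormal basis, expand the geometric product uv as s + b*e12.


Expand: (-3*e1 + 1*e2)(3*e1 - 1*e2)
= (-3)*3*e1e1 + (-3)*(-1)*e1e2 + 1*3*e2e1 + 1*(-1)*e2e2
Using e1^2 = e2^2 = 1, e2e1 = -e1e2:
Scalar part s = (-3)*3 + 1*(-1) = -9 + (-1) = -10
Bivector part b = (-3)*(-1) - 1*3 = 3 - 3 = 0
uv = -10 + 0*e12


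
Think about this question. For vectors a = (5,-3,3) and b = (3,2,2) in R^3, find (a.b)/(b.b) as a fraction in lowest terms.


Projection coefficient = (a . b) / (b . b)
a . b = 5*3 + (-3)*2 + 3*2
= 15 + (-6) + 6 = 15
b . b = 3^2 + 2^2 + 2^2
= 9 + 4 + 4 = 17
Coefficient = 15/17
In lowest terms: 15/17


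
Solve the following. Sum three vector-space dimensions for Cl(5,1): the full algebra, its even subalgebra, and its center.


n = 5 + 1 = 6
Total dim = 2^6 = 64
Even subalgebra dim = 2^5 = 32
n is even, so center dim = 1
Sum = 64 + 32 + 1 = 97


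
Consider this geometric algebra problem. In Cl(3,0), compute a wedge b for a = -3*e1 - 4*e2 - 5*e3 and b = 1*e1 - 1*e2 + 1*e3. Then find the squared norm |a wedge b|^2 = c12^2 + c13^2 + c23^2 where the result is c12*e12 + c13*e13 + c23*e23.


a wedge b = (a1*b2 - a2*b1)*e12 + (a1*b3 - a3*b1)*e13 + (a2*b3 - a3*b2)*e23
e12 coeff: (-3)*(-1) - (-4)*1 = 3 - (-4) = 7
e13 coeff: (-3)*1 - (-5)*1 = -3 - (-5) = 2
e23 coeff: (-4)*1 - (-5)*(-1) = -4 - 5 = -9
|a wedge b|^2 = 7^2 + 2^2 + (-9)^2
= 49 + 4 + 81
= 134


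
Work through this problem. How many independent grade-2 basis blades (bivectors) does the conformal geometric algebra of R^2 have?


The conformal model of R^2 uses Cl(3,1) with m = 2 + 2 = 4 generators.
Number of grade-2 blades = C(m, 2) = C(4, 2)
= 4*3/2 = 6


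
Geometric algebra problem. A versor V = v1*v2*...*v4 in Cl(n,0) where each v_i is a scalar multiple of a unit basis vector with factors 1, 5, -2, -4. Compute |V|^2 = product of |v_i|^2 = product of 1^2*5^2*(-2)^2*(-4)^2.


Each vector v_i has |v_i|^2 = s_i^2
Squared scales: 1^2 = 1, 5^2 = 25, (-2)^2 = 4, (-4)^2 = 16
|V|^2 = 1 * 25 * 4 * 16
= 1600


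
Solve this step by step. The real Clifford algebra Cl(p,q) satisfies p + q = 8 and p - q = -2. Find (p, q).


We need p + q = 8 and p - q = -2.
Adding: 2p = 8 + (-2) = 6, so p = 3.
Then q = 8 - 3 = 5.
(p, q) = (3, 5)


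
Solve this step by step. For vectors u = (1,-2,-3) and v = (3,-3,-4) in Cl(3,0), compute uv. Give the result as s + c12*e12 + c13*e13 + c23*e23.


In Cl(3,0): e_i^2 = 1, e_ie_j = -e_je_i for i != j.
Scalar part = u . v = 1*3 + (-2)*(-3) + (-3)*(-4)
= 3 + 6 + 12 = 21
e12 coeff = 1*(-3) - (-2)*3 = -3 - (-6) = 3
e13 coeff = 1*(-4) - (-3)*3 = -4 - (-9) = 5
e23 coeff = (-2)*(-4) - (-3)*(-3) = 8 - 9 = -1
uv = 21 + 3*e12 + 5*e13 - 1*e23


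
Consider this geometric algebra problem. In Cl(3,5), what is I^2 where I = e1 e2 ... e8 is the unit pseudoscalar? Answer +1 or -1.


The pseudoscalar I = e1...e_n (product of all n generators) of Cl(p,q) satisfies I^2 = (-1)^(q + n(n-1)/2).
p = 3, q = 5, n = p + q = 8
n(n-1)/2 = 8 * 7 / 2 = 28
Exponent = q + n(n-1)/2 = 5 + 28 = 33
I^2 = (-1)^33 = -1


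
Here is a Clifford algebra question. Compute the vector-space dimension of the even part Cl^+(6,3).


Even subalgebra dimension = 2^(n-1)
n = 6 + 3 = 9
2^(9 - 1) = 2^8 = 256
Verification: sum of C(9,k) for even k = 1 + 36 + 126 + 84 + 9 = 256
Result = 256


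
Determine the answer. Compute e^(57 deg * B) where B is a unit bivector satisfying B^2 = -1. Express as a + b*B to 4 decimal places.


For a unit bivector B with B^2 = -1, the exponential series gives
e^(theta*B) = cos(theta) + sin(theta)*B (the GA analogue of Euler's formula).
theta = 57 degrees = 0.994838 rad
cos(57 deg) = 0.5446
sin(57 deg) = 0.8387
exp(theta*B) = 0.5446 + 0.8387*B


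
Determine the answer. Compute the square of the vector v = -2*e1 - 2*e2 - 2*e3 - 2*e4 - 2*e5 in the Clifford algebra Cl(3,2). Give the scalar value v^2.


v^2 = sum of c_i^2 * e_i^2
Positive signature terms (e_i^2 = +1): (-2)^2 + (-2)^2 + (-2)^2 = 12
Negative signature terms (e_j^2 = -1): (-2)^2 + (-2)^2 = 8
v^2 = 12 - 8 = 4


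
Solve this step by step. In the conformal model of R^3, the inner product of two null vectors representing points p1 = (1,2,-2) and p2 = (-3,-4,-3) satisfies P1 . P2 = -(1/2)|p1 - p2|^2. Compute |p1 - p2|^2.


p1 - p2 = (4, 6, 1)
|p1 - p2|^2 = 4^2 + 6^2 + 1^2
= 16 + 36 + 1
= 53


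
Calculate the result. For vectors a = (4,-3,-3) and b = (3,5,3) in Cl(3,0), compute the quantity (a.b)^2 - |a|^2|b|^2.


a . b = 4*3 + (-3)*5 + (-3)*3
= 12 + (-15) + (-9) = -12
|a|^2 = 4^2 + (-3)^2 + (-3)^2 = 34
|b|^2 = 3^2 + 5^2 + 3^2 = 43
(a.b)^2 = (-12)^2 = 144
|a|^2 * |b|^2 = 34 * 43 = 1462
Result = 144 - 1462 = -1318


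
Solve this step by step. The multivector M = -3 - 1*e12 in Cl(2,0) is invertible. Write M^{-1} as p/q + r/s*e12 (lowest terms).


M = -3 - 1*e12, where e12^2 = -1.
Since M commutes with its reverse ~M = a - b*e12, M * ~M = a^2 - b^2*e12^2 = a^2 + b^2.
So M^{-1} = ~M / (a^2 + b^2) = (a - b*e12)/(a^2 + b^2).
a^2 + b^2 = 9 + 1 = 10
Scalar part = -3/10 = -3/10
Bivector coeff = 1/10 = 1/10
M^{-1} = -3/10 + 1/10*e12


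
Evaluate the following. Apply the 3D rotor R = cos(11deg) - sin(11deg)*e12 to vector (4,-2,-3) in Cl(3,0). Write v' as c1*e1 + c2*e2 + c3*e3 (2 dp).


Rotor R = cos(11deg) - sin(11deg)*e12
Rotation angle theta = 2 * 11 = 22 degrees in the e12 plane (e1 -> e2).
The component perpendicular to the plane (e3) is invariant: v'_3 = v3 = -3.00
cos(22deg) = 0.9272, sin(22deg) = 0.3746
v'_1 = v1*cos(theta) - v2*sin(theta) = 4*0.9272 - (-2)*0.3746 = 4.46
v'_2 = v1*sin(theta) + v2*cos(theta) = 4*0.3746 + (-2)*0.9272 = -0.36
v' = 4.46*e1 - 0.36*e2 - 3.00*e3


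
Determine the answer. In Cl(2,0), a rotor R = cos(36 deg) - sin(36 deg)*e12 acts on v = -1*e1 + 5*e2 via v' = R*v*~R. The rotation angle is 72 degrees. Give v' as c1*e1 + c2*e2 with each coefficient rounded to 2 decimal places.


Rotor R = cos(36deg) - sin(36deg)*e12
Rotation angle theta = 2 * 36 = 72 degrees
v' = R*v*~R rotates v by theta.
cos(72deg) = 0.3090, sin(72deg) = 0.9511
v'_1 = -1*cos(72deg) - 5*sin(72deg)
= -1*0.3090 - 5*0.9511
= -5.06
v'_2 = -1*sin(72deg) + 5*cos(72deg)
= -1*0.9511 + 5*0.3090
= 0.59
v' = -5.06*e1 + 0.59*e2


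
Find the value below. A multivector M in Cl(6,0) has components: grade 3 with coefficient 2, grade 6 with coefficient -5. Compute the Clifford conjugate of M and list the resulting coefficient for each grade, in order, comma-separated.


Clifford conjugate sign for grade k: (-1)^(k(k+1)/2)
Grade 3: (-1)^(3*4/2) = (-1)^6 = 1, coeff 2 -> 2
Grade 6: (-1)^(6*7/2) = (-1)^21 = -1, coeff -5 -> 5
Conjugated coefficients: 2, 5


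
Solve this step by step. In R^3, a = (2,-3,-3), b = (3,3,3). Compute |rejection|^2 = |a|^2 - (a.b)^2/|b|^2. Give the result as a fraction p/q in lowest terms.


|a|^2 = 2^2 + (-3)^2 + (-3)^2 = 22
|b|^2 = 3^2 + 3^2 + 3^2 = 27
a . b = 2*3 + (-3)*3 + (-3)*3 = -12
(a.b)^2 = (-12)^2 = 144
|rej|^2 = 22 - 144/27
= (594 - 144)/27
= 450/27
In lowest terms: 50/3


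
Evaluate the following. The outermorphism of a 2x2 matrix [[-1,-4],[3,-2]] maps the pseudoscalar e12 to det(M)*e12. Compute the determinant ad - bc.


The outermorphism of a linear map f sends e1^e2 to f(e1)^f(e2).
f(e1) = -1*e1 + 3*e2
f(e2) = -4*e1 - 2*e2
f(e1) ^ f(e2) = (-1*e1 + 3*e2) ^ (-4*e1 - 2*e2)
= (-1)*(-2)*e12 + 3*(-4)*e21
= (2 - (-12))*e12
= 14*e12
Coefficient = 14


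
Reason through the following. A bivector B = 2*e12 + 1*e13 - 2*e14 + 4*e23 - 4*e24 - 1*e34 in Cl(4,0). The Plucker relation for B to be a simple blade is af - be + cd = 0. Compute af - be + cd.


Plucker relation: af - be + cd
a*f = 2*(-1) = -2
b*e = 1*(-4) = -4
c*d = (-2)*4 = -8
af - be + cd = -2 - (-4) + (-8)
= -6


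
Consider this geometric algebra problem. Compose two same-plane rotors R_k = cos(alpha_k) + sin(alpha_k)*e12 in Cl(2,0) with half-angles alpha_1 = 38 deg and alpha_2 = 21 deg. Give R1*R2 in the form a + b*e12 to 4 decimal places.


Same-plane rotors commute and their half-angles add:
R1*R2 = cos(a1 + a2) + sin(a1 + a2)*e12.
a1 + a2 = 38 + 21 = 59 deg
cos(59 deg) = 0.5150
sin(59 deg) = 0.8572
R1*R2 = 0.5150 + 0.8572*e12


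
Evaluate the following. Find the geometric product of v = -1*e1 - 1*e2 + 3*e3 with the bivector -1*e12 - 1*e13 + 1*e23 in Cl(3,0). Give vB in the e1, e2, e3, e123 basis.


vB has grade-1 (vector) and grade-3 (trivector) parts: vB = (v _| B) + (v ^ B).
Vector part <vB>_1:
  e1: -v2*b12 - v3*b13 = -(-1)*(-1) - (3)*(-1) = 2
  e2: v1*b12 - v3*b23 = (-1)*(-1) - (3)*(1) = -2
  e3: v1*b13 + v2*b23 = (-1)*(-1) + (-1)*(1) = 0
Trivector part <vB>_3:
  e123: v1*b23 - v2*b13 + v3*b12 = (-1)*(1) - (-1)*(-1) + (3)*(-1) = -5
vB = 2*e1 - 2*e2 + 0*e3 - 5*e123


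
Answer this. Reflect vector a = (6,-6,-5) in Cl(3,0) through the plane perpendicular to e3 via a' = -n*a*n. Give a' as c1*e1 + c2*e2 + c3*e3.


Reflection formula: a' = -n*a*n, with n = e3 (unit vector, n^2 = 1).
For reflection through hyperplane perp to e3:
The component along e3 flips sign, others stay.
a = (6, -6, -5)
a' = (6, -6, 5)
a' = 6*e1 - 6*e2 + 5*e3


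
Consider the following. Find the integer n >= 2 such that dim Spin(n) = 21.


dim Spin(n) = dim so(n) = n(n-1)/2.
Solve n(n-1)/2 = 21, i.e. n^2 - n - 42 = 0.
Discriminant = 1 + 8*21 = 169
n = (1 + sqrt(169))/2 = (1 + 13)/2 = 7


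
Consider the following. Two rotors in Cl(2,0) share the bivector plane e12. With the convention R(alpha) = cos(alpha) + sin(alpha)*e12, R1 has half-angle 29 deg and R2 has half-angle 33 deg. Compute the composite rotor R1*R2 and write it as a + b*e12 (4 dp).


Same-plane rotors commute and their half-angles add:
R1*R2 = cos(a1 + a2) + sin(a1 + a2)*e12.
a1 + a2 = 29 + 33 = 62 deg
cos(62 deg) = 0.4695
sin(62 deg) = 0.8829
R1*R2 = 0.4695 + 0.8829*e12


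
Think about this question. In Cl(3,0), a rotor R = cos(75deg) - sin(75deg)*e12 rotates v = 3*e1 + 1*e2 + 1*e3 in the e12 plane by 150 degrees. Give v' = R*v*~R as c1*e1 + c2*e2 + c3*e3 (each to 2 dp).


Rotor R = cos(75deg) - sin(75deg)*e12
Rotation angle theta = 2 * 75 = 150 degrees in the e12 plane (e1 -> e2).
The component perpendicular to the plane (e3) is invariant: v'_3 = v3 = 1.00
cos(150deg) = -0.8660, sin(150deg) = 0.5000
v'_1 = v1*cos(theta) - v2*sin(theta) = 3*(-0.8660) - 1*0.5000 = -3.10
v'_2 = v1*sin(theta) + v2*cos(theta) = 3*0.5000 + 1*(-0.8660) = 0.63
v' = -3.10*e1 + 0.63*e2 + 1.00*e3


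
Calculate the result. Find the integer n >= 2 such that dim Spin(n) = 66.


dim Spin(n) = dim so(n) = n(n-1)/2.
Solve n(n-1)/2 = 66, i.e. n^2 - n - 132 = 0.
Discriminant = 1 + 8*66 = 529
n = (1 + sqrt(529))/2 = (1 + 23)/2 = 12


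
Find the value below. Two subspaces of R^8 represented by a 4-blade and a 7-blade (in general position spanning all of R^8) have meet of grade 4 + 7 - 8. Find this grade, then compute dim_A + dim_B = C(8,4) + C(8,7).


Meet grade = grade(A) + grade(B) - n
= 4 + 7 - 8 = 3
C(8,4) = 70
C(8,7) = 8
dim_A + dim_B = 70 + 8 = 78


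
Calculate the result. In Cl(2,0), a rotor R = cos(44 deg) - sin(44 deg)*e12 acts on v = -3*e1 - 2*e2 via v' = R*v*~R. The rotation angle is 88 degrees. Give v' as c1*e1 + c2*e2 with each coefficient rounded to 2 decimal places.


Rotor R = cos(44deg) - sin(44deg)*e12
Rotation angle theta = 2 * 44 = 88 degrees
v' = R*v*~R rotates v by theta.
cos(88deg) = 0.0349, sin(88deg) = 0.9994
v'_1 = -3*cos(88deg) - (-2)*sin(88deg)
= -3*0.0349 - (-2)*0.9994
= 1.89
v'_2 = -3*sin(88deg) + (-2)*cos(88deg)
= -3*0.9994 + (-2)*0.0349
= -3.07
v' = 1.89*e1 - 3.07*e2


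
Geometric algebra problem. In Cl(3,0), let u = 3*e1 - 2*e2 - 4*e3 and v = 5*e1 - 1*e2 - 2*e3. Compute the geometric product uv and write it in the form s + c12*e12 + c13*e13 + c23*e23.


In Cl(3,0): e_i^2 = 1, e_ie_j = -e_je_i for i != j.
Scalar part = u . v = 3*5 + (-2)*(-1) + (-4)*(-2)
= 15 + 2 + 8 = 25
e12 coeff = 3*(-1) - (-2)*5 = -3 - (-10) = 7
e13 coeff = 3*(-2) - (-4)*5 = -6 - (-20) = 14
e23 coeff = (-2)*(-2) - (-4)*(-1) = 4 - 4 = 0
uv = 25 + 7*e12 + 14*e13 + 0*e23


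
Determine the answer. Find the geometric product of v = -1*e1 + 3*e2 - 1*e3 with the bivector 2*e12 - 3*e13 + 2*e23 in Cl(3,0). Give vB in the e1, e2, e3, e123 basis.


vB has grade-1 (vector) and grade-3 (trivector) parts: vB = (v _| B) + (v ^ B).
Vector part <vB>_1:
  e1: -v2*b12 - v3*b13 = -(3)*(2) - (-1)*(-3) = -9
  e2: v1*b12 - v3*b23 = (-1)*(2) - (-1)*(2) = 0
  e3: v1*b13 + v2*b23 = (-1)*(-3) + (3)*(2) = 9
Trivector part <vB>_3:
  e123: v1*b23 - v2*b13 + v3*b12 = (-1)*(2) - (3)*(-3) + (-1)*(2) = 5
vB = -9*e1 + 0*e2 + 9*e3 + 5*e123


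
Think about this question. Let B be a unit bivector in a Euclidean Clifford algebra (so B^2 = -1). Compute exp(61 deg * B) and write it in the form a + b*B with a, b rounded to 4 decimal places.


For a unit bivector B with B^2 = -1, the exponential series gives
e^(theta*B) = cos(theta) + sin(theta)*B (the GA analogue of Euler's formula).
theta = 61 degrees = 1.064651 rad
cos(61 deg) = 0.4848
sin(61 deg) = 0.8746
exp(theta*B) = 0.4848 + 0.8746*B


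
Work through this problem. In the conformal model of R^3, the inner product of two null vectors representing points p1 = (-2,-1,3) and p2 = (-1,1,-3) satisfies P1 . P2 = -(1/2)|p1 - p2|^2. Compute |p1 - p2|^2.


p1 - p2 = (-1, -2, 6)
|p1 - p2|^2 = (-1)^2 + (-2)^2 + 6^2
= 1 + 4 + 36
= 41


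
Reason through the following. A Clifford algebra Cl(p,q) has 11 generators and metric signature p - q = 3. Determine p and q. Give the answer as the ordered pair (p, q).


We need p + q = 11 and p - q = 3.
Adding: 2p = 11 + 3 = 14, so p = 7.
Then q = 11 - 7 = 4.
(p, q) = (7, 4)


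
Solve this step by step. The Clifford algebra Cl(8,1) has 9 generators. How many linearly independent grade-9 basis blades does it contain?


Number of grade-k basis blades in Cl(p,q) with n = p + q is C(n, k).
n = 8 + 1 = 9
C(9, 9) = 9! / (9! * 0!)
= 362880 / (362880 * 1)
= 1


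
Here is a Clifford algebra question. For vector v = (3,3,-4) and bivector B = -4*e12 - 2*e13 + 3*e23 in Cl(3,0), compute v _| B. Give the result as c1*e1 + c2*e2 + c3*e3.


Left contraction v _| B = <vB>_1 (grade-1 part of the geometric product vB).
Using e1_|e12 = e2, e2_|e12 = -e1, e1_|e13 = e3, e3_|e13 = -e1, e2_|e23 = e3, e3_|e23 = -e2:
e1 coeff: -v2*b12 - v3*b13 = -(3)*(-4) - (-4)*(-2) = 4
e2 coeff: v1*b12 - v3*b23 = (3)*(-4) - (-4)*(3) = 0
e3 coeff: v1*b13 + v2*b23 = (3)*(-2) + (3)*(3) = 3
v _| B = 4*e1 + 0*e2 + 3*e3


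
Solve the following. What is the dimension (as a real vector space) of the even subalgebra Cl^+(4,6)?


Even subalgebra dimension = 2^(n-1)
n = 4 + 6 = 10
2^(10 - 1) = 2^9 = 512
Verification: sum of C(10,k) for even k = 1 + 45 + 210 + 210 + 45 + 1 = 512
Result = 512


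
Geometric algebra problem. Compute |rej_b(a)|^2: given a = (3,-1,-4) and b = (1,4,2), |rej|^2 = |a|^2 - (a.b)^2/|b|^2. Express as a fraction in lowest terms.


|a|^2 = 3^2 + (-1)^2 + (-4)^2 = 26
|b|^2 = 1^2 + 4^2 + 2^2 = 21
a . b = 3*1 + (-1)*4 + (-4)*2 = -9
(a.b)^2 = (-9)^2 = 81
|rej|^2 = 26 - 81/21
= (546 - 81)/21
= 465/21
In lowest terms: 155/7


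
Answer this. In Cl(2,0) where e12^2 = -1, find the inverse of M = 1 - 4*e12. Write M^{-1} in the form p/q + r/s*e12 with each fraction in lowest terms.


M = 1 - 4*e12, where e12^2 = -1.
Since M commutes with its reverse ~M = a - b*e12, M * ~M = a^2 - b^2*e12^2 = a^2 + b^2.
So M^{-1} = ~M / (a^2 + b^2) = (a - b*e12)/(a^2 + b^2).
a^2 + b^2 = 1 + 16 = 17
Scalar part = 1/17 = 1/17
Bivector coeff = 4/17 = 4/17
M^{-1} = 1/17 + 4/17*e12


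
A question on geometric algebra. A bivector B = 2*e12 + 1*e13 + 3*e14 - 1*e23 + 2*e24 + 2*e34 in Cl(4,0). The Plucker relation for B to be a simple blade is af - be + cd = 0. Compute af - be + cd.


Plucker relation: af - be + cd
a*f = 2*2 = 4
b*e = 1*2 = 2
c*d = 3*(-1) = -3
af - be + cd = 4 - 2 + (-3)
= -1


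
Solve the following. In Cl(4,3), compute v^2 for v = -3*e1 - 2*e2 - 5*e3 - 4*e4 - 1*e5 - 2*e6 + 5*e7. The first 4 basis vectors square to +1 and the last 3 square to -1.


v^2 = sum of c_i^2 * e_i^2
Positive signature terms (e_i^2 = +1): (-3)^2 + (-2)^2 + (-5)^2 + (-4)^2 = 54
Negative signature terms (e_j^2 = -1): (-1)^2 + (-2)^2 + 5^2 = 30
v^2 = 54 - 30 = 24


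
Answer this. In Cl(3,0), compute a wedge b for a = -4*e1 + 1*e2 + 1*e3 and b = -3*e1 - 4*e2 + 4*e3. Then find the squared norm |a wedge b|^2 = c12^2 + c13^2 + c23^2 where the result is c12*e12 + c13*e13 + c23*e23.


a wedge b = (a1*b2 - a2*b1)*e12 + (a1*b3 - a3*b1)*e13 + (a2*b3 - a3*b2)*e23
e12 coeff: (-4)*(-4) - 1*(-3) = 16 - (-3) = 19
e13 coeff: (-4)*4 - 1*(-3) = -16 - (-3) = -13
e23 coeff: 1*4 - 1*(-4) = 4 - (-4) = 8
|a wedge b|^2 = 19^2 + (-13)^2 + 8^2
= 361 + 169 + 64
= 594


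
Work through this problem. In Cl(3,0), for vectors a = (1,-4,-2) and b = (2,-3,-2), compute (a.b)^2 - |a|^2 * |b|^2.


a . b = 1*2 + (-4)*(-3) + (-2)*(-2)
= 2 + 12 + 4 = 18
|a|^2 = 1^2 + (-4)^2 + (-2)^2 = 21
|b|^2 = 2^2 + (-3)^2 + (-2)^2 = 17
(a.b)^2 = 18^2 = 324
|a|^2 * |b|^2 = 21 * 17 = 357
Result = 324 - 357 = -33


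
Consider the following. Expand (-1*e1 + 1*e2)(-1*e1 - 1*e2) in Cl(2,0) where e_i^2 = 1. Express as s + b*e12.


Expand: (-1*e1 + 1*e2)(-1*e1 - 1*e2)
= (-1)*(-1)*e1e1 + (-1)*(-1)*e1e2 + 1*(-1)*e2e1 + 1*(-1)*e2e2
Using e1^2 = e2^2 = 1, e2e1 = -e1e2:
Scalar part s = (-1)*(-1) + 1*(-1) = 1 + (-1) = 0
Bivector part b = (-1)*(-1) - 1*(-1) = 1 - (-1) = 2
uv = 0 + 2*e12


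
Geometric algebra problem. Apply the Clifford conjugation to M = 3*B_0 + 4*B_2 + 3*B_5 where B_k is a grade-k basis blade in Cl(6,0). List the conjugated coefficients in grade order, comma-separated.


Clifford conjugate sign for grade k: (-1)^(k(k+1)/2)
Grade 0: (-1)^(0*1/2) = (-1)^0 = 1, coeff 3 -> 3
Grade 2: (-1)^(2*3/2) = (-1)^3 = -1, coeff 4 -> -4
Grade 5: (-1)^(5*6/2) = (-1)^15 = -1, coeff 3 -> -3
Conjugated coefficients: 3, -4, -3


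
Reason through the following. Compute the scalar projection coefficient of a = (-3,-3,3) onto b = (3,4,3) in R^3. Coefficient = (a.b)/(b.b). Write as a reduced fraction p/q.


Projection coefficient = (a . b) / (b . b)
a . b = (-3)*3 + (-3)*4 + 3*3
= -9 + (-12) + 9 = -12
b . b = 3^2 + 4^2 + 3^2
= 9 + 16 + 9 = 34
Coefficient = -12/34
In lowest terms: -6/17


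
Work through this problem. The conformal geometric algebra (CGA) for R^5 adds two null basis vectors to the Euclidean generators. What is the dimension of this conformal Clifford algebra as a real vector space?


The conformal model of R^5 uses Cl(6,1): the 5 Euclidean generators plus two extra orthogonal generators e+ (e+^2 = +1) and e- (e-^2 = -1), from which the null vectors e0, einf are built.
Number of generators m = 5 + 2 = 7.
dim Cl(p,q) = 2^m = 2^7 = 128


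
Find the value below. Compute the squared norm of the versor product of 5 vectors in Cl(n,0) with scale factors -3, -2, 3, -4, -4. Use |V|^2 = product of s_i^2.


Each vector v_i has |v_i|^2 = s_i^2
Squared scales: (-3)^2 = 9, (-2)^2 = 4, 3^2 = 9, (-4)^2 = 16, (-4)^2 = 16
|V|^2 = 9 * 4 * 9 * 16 * 16
= 82944


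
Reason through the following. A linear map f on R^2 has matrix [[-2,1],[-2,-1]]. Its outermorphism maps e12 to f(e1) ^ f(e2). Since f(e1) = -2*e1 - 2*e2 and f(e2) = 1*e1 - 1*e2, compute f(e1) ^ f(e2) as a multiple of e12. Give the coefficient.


The outermorphism of a linear map f sends e1^e2 to f(e1)^f(e2).
f(e1) = -2*e1 - 2*e2
f(e2) = 1*e1 - 1*e2
f(e1) ^ f(e2) = (-2*e1 - 2*e2) ^ (1*e1 - 1*e2)
= (-2)*(-1)*e12 + (-2)*1*e21
= (2 - (-2))*e12
= 4*e12
Coefficient = 4


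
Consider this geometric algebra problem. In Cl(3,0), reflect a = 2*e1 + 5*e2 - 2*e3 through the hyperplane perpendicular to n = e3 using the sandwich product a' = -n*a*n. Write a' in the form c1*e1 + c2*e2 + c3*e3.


Reflection formula: a' = -n*a*n, with n = e3 (unit vector, n^2 = 1).
For reflection through hyperplane perp to e3:
The component along e3 flips sign, others stay.
a = (2, 5, -2)
a' = (2, 5, 2)
a' = 2*e1 + 5*e2 + 2*e3


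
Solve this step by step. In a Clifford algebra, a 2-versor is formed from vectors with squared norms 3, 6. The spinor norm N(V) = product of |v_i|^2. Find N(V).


Spinor norm N(V) = |v1|^2 * |v2|^2 * ... * |v2|^2
= 3 * 6
Running product: 3, 18
N(V) = 18


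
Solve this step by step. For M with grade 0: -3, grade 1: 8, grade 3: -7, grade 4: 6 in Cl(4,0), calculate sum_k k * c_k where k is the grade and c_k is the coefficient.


Grade-weighted sum = sum of grade_k * coefficient_k
0*(-3) = 0
1*8 = 8
3*(-7) = -21
4*6 = 24
Total = 0 + 8 + (-21) + 24 = 11


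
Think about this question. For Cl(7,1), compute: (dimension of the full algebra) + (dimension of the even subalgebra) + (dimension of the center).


n = 7 + 1 = 8
Total dim = 2^8 = 256
Even subalgebra dim = 2^7 = 128
n is even, so center dim = 1
Sum = 256 + 128 + 1 = 385


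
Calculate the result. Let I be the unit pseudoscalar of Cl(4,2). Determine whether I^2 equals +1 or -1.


The pseudoscalar I = e1...e_n (product of all n generators) of Cl(p,q) satisfies I^2 = (-1)^(q + n(n-1)/2).
p = 4, q = 2, n = p + q = 6
n(n-1)/2 = 6 * 5 / 2 = 15
Exponent = q + n(n-1)/2 = 2 + 15 = 17
I^2 = (-1)^17 = -1


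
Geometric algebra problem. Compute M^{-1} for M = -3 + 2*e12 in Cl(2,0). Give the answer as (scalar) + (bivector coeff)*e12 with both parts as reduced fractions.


M = -3 + 2*e12, where e12^2 = -1.
Since M commutes with its reverse ~M = a - b*e12, M * ~M = a^2 - b^2*e12^2 = a^2 + b^2.
So M^{-1} = ~M / (a^2 + b^2) = (a - b*e12)/(a^2 + b^2).
a^2 + b^2 = 9 + 4 = 13
Scalar part = -3/13 = -3/13
Bivector coeff = -2/13 = -2/13
M^{-1} = -3/13 - 2/13*e12


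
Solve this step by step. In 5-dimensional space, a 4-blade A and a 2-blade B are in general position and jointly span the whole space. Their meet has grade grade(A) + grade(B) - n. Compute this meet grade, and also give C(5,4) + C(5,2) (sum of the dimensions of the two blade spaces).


Meet grade = grade(A) + grade(B) - n
= 4 + 2 - 5 = 1
C(5,4) = 5
C(5,2) = 10
dim_A + dim_B = 5 + 10 = 15


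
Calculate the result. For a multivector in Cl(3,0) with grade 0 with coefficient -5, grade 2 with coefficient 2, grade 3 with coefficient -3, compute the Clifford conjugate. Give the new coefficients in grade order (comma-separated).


Clifford conjugate sign for grade k: (-1)^(k(k+1)/2)
Grade 0: (-1)^(0*1/2) = (-1)^0 = 1, coeff -5 -> -5
Grade 2: (-1)^(2*3/2) = (-1)^3 = -1, coeff 2 -> -2
Grade 3: (-1)^(3*4/2) = (-1)^6 = 1, coeff -3 -> -3
Conjugated coefficients: -5, -2, -3


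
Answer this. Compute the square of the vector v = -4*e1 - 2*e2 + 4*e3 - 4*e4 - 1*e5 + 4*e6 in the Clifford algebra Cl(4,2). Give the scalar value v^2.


v^2 = sum of c_i^2 * e_i^2
Positive signature terms (e_i^2 = +1): (-4)^2 + (-2)^2 + 4^2 + (-4)^2 = 52
Negative signature terms (e_j^2 = -1): (-1)^2 + 4^2 = 17
v^2 = 52 - 17 = 35


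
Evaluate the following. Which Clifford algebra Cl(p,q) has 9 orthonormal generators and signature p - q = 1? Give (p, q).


We need p + q = 9 and p - q = 1.
Adding: 2p = 9 + 1 = 10, so p = 5.
Then q = 9 - 5 = 4.
(p, q) = (5, 4)


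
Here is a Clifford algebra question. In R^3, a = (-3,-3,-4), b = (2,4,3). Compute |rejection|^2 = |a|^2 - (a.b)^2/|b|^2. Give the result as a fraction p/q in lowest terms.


|a|^2 = (-3)^2 + (-3)^2 + (-4)^2 = 34
|b|^2 = 2^2 + 4^2 + 3^2 = 29
a . b = (-3)*2 + (-3)*4 + (-4)*3 = -30
(a.b)^2 = (-30)^2 = 900
|rej|^2 = 34 - 900/29
= (986 - 900)/29
= 86/29
In lowest terms: 86/29


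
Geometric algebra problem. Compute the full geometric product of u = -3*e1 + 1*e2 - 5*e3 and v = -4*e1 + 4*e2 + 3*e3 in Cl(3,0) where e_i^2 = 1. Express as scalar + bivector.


In Cl(3,0): e_i^2 = 1, e_ie_j = -e_je_i for i != j.
Scalar part = u . v = (-3)*(-4) + 1*4 + (-5)*3
= 12 + 4 + (-15) = 1
e12 coeff = (-3)*4 - 1*(-4) = -12 - (-4) = -8
e13 coeff = (-3)*3 - (-5)*(-4) = -9 - 20 = -29
e23 coeff = 1*3 - (-5)*4 = 3 - (-20) = 23
uv = 1 - 8*e12 - 29*e13 + 23*e23


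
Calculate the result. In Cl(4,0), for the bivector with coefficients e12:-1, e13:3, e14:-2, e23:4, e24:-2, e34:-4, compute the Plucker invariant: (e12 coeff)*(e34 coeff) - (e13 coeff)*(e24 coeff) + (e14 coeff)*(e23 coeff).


Plucker relation: af - be + cd
a*f = (-1)*(-4) = 4
b*e = 3*(-2) = -6
c*d = (-2)*4 = -8
af - be + cd = 4 - (-6) + (-8)
= 2


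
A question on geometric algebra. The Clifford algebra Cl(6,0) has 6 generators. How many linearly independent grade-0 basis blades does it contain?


Number of grade-k basis blades in Cl(p,q) with n = p + q is C(n, k).
n = 6 + 0 = 6
C(6, 0) = 6! / (0! * 6!)
= 720 / (1 * 720)
= 1


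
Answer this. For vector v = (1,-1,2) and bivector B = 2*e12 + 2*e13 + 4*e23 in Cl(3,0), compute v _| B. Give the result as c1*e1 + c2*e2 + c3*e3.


Left contraction v _| B = <vB>_1 (grade-1 part of the geometric product vB).
Using e1_|e12 = e2, e2_|e12 = -e1, e1_|e13 = e3, e3_|e13 = -e1, e2_|e23 = e3, e3_|e23 = -e2:
e1 coeff: -v2*b12 - v3*b13 = -(-1)*(2) - (2)*(2) = -2
e2 coeff: v1*b12 - v3*b23 = (1)*(2) - (2)*(4) = -6
e3 coeff: v1*b13 + v2*b23 = (1)*(2) + (-1)*(4) = -2
v _| B = -2*e1 - 6*e2 - 2*e3


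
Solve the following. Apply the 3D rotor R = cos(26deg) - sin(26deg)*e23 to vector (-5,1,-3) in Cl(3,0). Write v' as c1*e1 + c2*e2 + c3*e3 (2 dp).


Rotor R = cos(26deg) - sin(26deg)*e23
Rotation angle theta = 2 * 26 = 52 degrees in the e23 plane (e2 -> e3).
The component perpendicular to the plane (e1) is invariant: v'_1 = v1 = -5.00
cos(52deg) = 0.6157, sin(52deg) = 0.7880
v'_2 = v2*cos(theta) - v3*sin(theta) = 1*0.6157 - (-3)*0.7880 = 2.98
v'_3 = v2*sin(theta) + v3*cos(theta) = 1*0.7880 + (-3)*0.6157 = -1.06
v' = -5.00*e1 + 2.98*e2 - 1.06*e3


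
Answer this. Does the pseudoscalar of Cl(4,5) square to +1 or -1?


The pseudoscalar I = e1...e_n (product of all n generators) of Cl(p,q) satisfies I^2 = (-1)^(q + n(n-1)/2).
p = 4, q = 5, n = p + q = 9
n(n-1)/2 = 9 * 8 / 2 = 36
Exponent = q + n(n-1)/2 = 5 + 36 = 41
I^2 = (-1)^41 = -1


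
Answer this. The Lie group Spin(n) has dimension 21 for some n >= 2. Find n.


dim Spin(n) = dim so(n) = n(n-1)/2.
Solve n(n-1)/2 = 21, i.e. n^2 - n - 42 = 0.
Discriminant = 1 + 8*21 = 169
n = (1 + sqrt(169))/2 = (1 + 13)/2 = 7


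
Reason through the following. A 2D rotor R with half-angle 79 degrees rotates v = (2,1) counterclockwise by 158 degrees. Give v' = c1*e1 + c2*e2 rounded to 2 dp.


Rotor R = cos(79deg) - sin(79deg)*e12
Rotation angle theta = 2 * 79 = 158 degrees
v' = R*v*~R rotates v by theta.
cos(158deg) = -0.9272, sin(158deg) = 0.3746
v'_1 = 2*cos(158deg) - 1*sin(158deg)
= 2*(-0.9272) - 1*0.3746
= -2.23
v'_2 = 2*sin(158deg) + 1*cos(158deg)
= 2*0.3746 + 1*(-0.9272)
= -0.18
v' = -2.23*e1 - 0.18*e2


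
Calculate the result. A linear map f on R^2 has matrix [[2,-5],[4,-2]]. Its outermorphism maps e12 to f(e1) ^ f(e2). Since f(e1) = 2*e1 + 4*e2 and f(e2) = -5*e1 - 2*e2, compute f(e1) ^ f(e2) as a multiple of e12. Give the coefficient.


The outermorphism of a linear map f sends e1^e2 to f(e1)^f(e2).
f(e1) = 2*e1 + 4*e2
f(e2) = -5*e1 - 2*e2
f(e1) ^ f(e2) = (2*e1 + 4*e2) ^ (-5*e1 - 2*e2)
= 2*(-2)*e12 + 4*(-5)*e21
= (-4 - (-20))*e12
= 16*e12
Coefficient = 16


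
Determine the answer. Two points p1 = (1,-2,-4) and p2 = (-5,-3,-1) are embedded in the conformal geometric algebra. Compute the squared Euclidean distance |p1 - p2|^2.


p1 - p2 = (6, 1, -3)
|p1 - p2|^2 = 6^2 + 1^2 + (-3)^2
= 36 + 1 + 9
= 46


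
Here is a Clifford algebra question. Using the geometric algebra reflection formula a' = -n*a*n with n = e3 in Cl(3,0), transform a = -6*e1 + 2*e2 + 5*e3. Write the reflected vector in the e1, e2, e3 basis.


Reflection formula: a' = -n*a*n, with n = e3 (unit vector, n^2 = 1).
For reflection through hyperplane perp to e3:
The component along e3 flips sign, others stay.
a = (-6, 2, 5)
a' = (-6, 2, -5)
a' = -6*e1 + 2*e2 - 5*e3


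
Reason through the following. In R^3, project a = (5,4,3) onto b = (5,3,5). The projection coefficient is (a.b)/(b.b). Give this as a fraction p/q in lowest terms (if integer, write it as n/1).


Projection coefficient = (a . b) / (b . b)
a . b = 5*5 + 4*3 + 3*5
= 25 + 12 + 15 = 52
b . b = 5^2 + 3^2 + 5^2
= 25 + 9 + 25 = 59
Coefficient = 52/59
In lowest terms: 52/59


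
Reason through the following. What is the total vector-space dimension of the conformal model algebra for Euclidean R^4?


The conformal model of R^4 uses Cl(5,1): the 4 Euclidean generators plus two extra orthogonal generators e+ (e+^2 = +1) and e- (e-^2 = -1), from which the null vectors e0, einf are built.
Number of generators m = 4 + 2 = 6.
dim Cl(p,q) = 2^m = 2^6 = 64


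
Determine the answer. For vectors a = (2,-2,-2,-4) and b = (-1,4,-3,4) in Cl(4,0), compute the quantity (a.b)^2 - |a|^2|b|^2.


a . b = 2*(-1) + (-2)*4 + (-2)*(-3) + (-4)*4
= -2 + (-8) + 6 + (-16) = -20
|a|^2 = 2^2 + (-2)^2 + (-2)^2 + (-4)^2 = 28
|b|^2 = (-1)^2 + 4^2 + (-3)^2 + 4^2 = 42
(a.b)^2 = (-20)^2 = 400
|a|^2 * |b|^2 = 28 * 42 = 1176
Result = 400 - 1176 = -776


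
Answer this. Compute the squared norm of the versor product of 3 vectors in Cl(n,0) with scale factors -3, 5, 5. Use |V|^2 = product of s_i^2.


Each vector v_i has |v_i|^2 = s_i^2
Squared scales: (-3)^2 = 9, 5^2 = 25, 5^2 = 25
|V|^2 = 9 * 25 * 25
= 5625


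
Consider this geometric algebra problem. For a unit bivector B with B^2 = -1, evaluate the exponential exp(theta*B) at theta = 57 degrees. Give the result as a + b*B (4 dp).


For a unit bivector B with B^2 = -1, the exponential series gives
e^(theta*B) = cos(theta) + sin(theta)*B (the GA analogue of Euler's formula).
theta = 57 degrees = 0.994838 rad
cos(57 deg) = 0.5446
sin(57 deg) = 0.8387
exp(theta*B) = 0.5446 + 0.8387*B
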